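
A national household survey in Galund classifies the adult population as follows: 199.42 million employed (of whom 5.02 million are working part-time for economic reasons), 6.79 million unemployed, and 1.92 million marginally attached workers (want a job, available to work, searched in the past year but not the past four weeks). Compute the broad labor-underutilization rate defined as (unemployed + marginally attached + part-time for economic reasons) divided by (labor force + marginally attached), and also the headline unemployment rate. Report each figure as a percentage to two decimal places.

Broad underutilization rate ≈ 6.60%; headline unemployment rate ≈ 3.29%.

Labor force = 199.42 + 6.79 = 206.21 million.
Numerator = 6.79 + 1.92 + 5.02 = 13.73 million.
Denominator = 206.21 + 1.92 = 208.13 million.
Broad rate = 13.73 / 208.13 = 6.60%.
Headline unemployment rate = 6.79 / 206.21 = 3.29%.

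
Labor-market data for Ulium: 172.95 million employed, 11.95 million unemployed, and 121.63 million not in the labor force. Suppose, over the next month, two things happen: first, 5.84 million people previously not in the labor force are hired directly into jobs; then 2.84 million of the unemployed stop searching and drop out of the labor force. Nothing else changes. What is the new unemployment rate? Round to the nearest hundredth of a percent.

Initially, labor force = 172.95 + 11.95 = 184.90 million, so u = 11.95/184.90 = 6.46%.
After the first change, employed and labor force both rise by 5.84; unemployed unchanged → E = 178.79, U = 11.95, labor force = 190.74 million.
After the second change, unemployed and labor force both fall by 2.84 → E = 178.79, U = 9.11, labor force = 187.90 million.
New unemployment rate = 9.11 / 187.90 = 4.85%.

New unemployment rate ≈ 4.85%.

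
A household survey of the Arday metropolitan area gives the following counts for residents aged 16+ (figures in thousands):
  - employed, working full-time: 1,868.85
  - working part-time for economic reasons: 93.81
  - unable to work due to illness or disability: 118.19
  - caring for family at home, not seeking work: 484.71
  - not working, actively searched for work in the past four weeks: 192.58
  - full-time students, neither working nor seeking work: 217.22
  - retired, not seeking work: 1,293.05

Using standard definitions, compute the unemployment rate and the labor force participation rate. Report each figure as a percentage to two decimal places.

Unemployment rate ≈ 8.94%; labor force participation rate ≈ 50.49%.

Employed = 1,868.85 + 93.81 = 1,962.66 thousand (anyone who worked, including part-time for economic reasons, counts as employed).
Unemployed = 192.58 thousand.
Labor force = 1,962.66 + 192.58 = 2,155.24 thousand.
Not in labor force = 118.19 + 484.71 + 217.22 + 1,293.05 = 2,113.17 thousand (those not working and not actively searching are outside the labor force).
Civilian working-age population = 2,155.24 + 2,113.17 = 4,268.41 thousand.
Unemployment rate = 192.58 / 2,155.24 = 8.94%.
Labor force participation rate = 2,155.24 / 4,268.41 = 50.49%.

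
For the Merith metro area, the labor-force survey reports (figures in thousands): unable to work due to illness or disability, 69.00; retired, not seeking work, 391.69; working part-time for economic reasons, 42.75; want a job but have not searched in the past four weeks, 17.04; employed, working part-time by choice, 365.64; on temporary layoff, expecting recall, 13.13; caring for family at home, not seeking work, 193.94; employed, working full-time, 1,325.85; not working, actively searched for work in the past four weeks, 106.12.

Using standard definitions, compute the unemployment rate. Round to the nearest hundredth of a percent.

Employed = 42.75 + 365.64 + 1,325.85 = 1,734.24 thousand (anyone who worked, including part-time for economic reasons, counts as employed).
Unemployed = 13.13 + 106.12 = 119.25 thousand (jobless and actively searching, or on temporary layoff).
Labor force = 1,734.24 + 119.25 = 1,853.49 thousand.
Unemployment rate = 119.25 / 1,853.49 = 6.43%.

Unemployment rate ≈ 6.43%.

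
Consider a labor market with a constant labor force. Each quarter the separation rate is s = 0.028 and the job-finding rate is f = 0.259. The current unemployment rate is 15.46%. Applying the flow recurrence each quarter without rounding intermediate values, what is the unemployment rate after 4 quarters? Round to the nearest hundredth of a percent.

Unemployment rate after four quarters ≈ 11.23%.

With a fixed labor force, u_{t+1} = u_t + s·(1−u_t) − f·u_t = u_t·(1−s−f) + s.
Here 1−s−f = 0.713 and s = 0.028.
u_1 = 0.154600 × 0.713 + 0.028 = 0.138230.
u_2 = 0.138230 × 0.713 + 0.028 = 0.126558.
u_3 = 0.126558 × 0.713 + 0.028 = 0.118236.
u_4 = 0.118236 × 0.713 + 0.028 = 0.112302.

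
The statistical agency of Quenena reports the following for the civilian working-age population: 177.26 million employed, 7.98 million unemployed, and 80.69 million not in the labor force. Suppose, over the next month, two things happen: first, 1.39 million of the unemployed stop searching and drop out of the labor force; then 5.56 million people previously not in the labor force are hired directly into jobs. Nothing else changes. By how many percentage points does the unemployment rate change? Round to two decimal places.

The unemployment rate changes by −0.83 percentage points.

Initially, labor force = 177.26 + 7.98 = 185.24 million, so u = 7.98/185.24 = 4.31%.
After the first change, unemployed and labor force both fall by 1.39 → E = 177.26, U = 6.59, labor force = 183.85 million.
After the second change, employed and labor force both rise by 5.56; unemployed unchanged → E = 182.82, U = 6.59, labor force = 189.41 million.
New unemployment rate = 6.59 / 189.41 = 3.48%.
Change = 3.48% − 4.31% = −0.83 percentage points.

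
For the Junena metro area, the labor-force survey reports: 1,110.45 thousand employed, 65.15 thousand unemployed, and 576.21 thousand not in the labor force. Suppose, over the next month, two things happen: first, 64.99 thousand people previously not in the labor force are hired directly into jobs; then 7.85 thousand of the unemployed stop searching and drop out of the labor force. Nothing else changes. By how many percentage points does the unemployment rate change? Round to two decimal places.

Initially, labor force = 1,110.45 + 65.15 = 1,175.60 thousand, so u = 65.15/1,175.60 = 5.54%.
After the first change, employed and labor force both rise by 64.99; unemployed unchanged → E = 1,175.44, U = 65.15, labor force = 1,240.59 thousand.
After the second change, unemployed and labor force both fall by 7.85 → E = 1,175.44, U = 57.30, labor force = 1,232.74 thousand.
New unemployment rate = 57.30 / 1,232.74 = 4.65%.
Change = 4.65% − 5.54% = −0.89 percentage points.

The unemployment rate changes by −0.89 percentage points.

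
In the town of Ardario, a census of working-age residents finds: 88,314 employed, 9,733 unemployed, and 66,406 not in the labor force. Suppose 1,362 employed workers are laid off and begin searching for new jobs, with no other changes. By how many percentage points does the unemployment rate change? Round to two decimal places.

Initially, labor force = 88,314 + 9,733 = 98,047, so u = 9,733/98,047 = 9.93%.
After the change, employed falls and unemployed rises by 1,362; labor force unchanged → E = 86,952, U = 11,095, labor force = 98,047.
New unemployment rate = 11,095 / 98,047 = 11.32%.
Change = 11.32% − 9.93% = +1.39 percentage points.

The unemployment rate changes by +1.39 percentage points.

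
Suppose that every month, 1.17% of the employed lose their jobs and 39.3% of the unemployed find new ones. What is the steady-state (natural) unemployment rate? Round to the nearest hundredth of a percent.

Steady-state unemployment rate ≈ 2.89%.

At steady state the flows balance: s·E = f·U, so U/(E+U) = s/(s+f).
u* = 1.17 / (1.17 + 39.3) = 1.17 / 40.47 = 2.89%.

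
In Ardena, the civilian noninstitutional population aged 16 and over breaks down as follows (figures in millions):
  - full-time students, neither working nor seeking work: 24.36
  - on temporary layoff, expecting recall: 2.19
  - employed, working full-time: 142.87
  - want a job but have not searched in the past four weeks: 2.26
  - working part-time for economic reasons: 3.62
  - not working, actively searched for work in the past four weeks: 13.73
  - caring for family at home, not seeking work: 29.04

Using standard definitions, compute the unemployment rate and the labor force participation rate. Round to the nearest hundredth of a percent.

Employed = 142.87 + 3.62 = 146.49 million (anyone who worked, including part-time for economic reasons, counts as employed).
Unemployed = 2.19 + 13.73 = 15.92 million (jobless and actively searching, or on temporary layoff).
Labor force = 146.49 + 15.92 = 162.41 million.
Not in labor force = 24.36 + 2.26 + 29.04 = 55.66 million (those not working and not actively searching are outside the labor force — including those who want a job but have given up searching).
Civilian working-age population = 162.41 + 55.66 = 218.07 million.
Unemployment rate = 15.92 / 162.41 = 9.80%.
Labor force participation rate = 162.41 / 218.07 = 74.48%.

Unemployment rate ≈ 9.80%; labor force participation rate ≈ 74.48%.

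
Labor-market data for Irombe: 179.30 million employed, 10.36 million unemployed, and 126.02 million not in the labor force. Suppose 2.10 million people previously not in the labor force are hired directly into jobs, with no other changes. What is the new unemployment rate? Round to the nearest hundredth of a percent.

Initially, labor force = 179.30 + 10.36 = 189.66 million, so u = 10.36/189.66 = 5.46%.
After the change, employed and labor force both rise by 2.10; unemployed unchanged → E = 181.40, U = 10.36, labor force = 191.76 million.
New unemployment rate = 10.36 / 191.76 = 5.40%.

New unemployment rate ≈ 5.40%.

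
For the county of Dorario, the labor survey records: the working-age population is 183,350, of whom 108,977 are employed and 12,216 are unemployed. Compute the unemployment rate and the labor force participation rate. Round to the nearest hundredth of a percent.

Labor force = employed + unemployed = 108,977 + 12,216 = 121,193.
Unemployment rate = 12,216 / 121,193 = 10.08%.
Labor force participation rate = 121,193 / 183,350 = 66.10%.

Unemployment rate ≈ 10.08%; labor force participation rate ≈ 66.10%.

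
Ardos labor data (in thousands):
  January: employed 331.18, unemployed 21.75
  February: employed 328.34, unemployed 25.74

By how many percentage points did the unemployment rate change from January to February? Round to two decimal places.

The unemployment rate changed by +1.11 percentage points.

January: labor force = 331.18 + 21.75 = 352.93; u = 21.75/352.93 = 6.16%.
February: labor force = 328.34 + 25.74 = 354.08; u = 25.74/354.08 = 7.27%.
Change = 7.27% − 6.16% = +1.11 pp.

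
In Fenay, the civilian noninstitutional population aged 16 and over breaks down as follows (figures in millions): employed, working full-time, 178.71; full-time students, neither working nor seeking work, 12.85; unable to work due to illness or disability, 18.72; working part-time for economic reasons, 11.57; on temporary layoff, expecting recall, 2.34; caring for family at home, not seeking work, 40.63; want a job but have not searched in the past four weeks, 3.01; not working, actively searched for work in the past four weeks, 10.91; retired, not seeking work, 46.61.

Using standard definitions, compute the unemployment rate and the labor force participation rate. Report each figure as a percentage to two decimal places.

Unemployment rate ≈ 6.51%; labor force participation rate ≈ 62.56%.

Employed = 178.71 + 11.57 = 190.28 million (anyone who worked, including part-time for economic reasons, counts as employed).
Unemployed = 2.34 + 10.91 = 13.25 million (jobless and actively searching, or on temporary layoff).
Labor force = 190.28 + 13.25 = 203.53 million.
Not in labor force = 12.85 + 18.72 + 40.63 + 3.01 + 46.61 = 121.82 million (those not working and not actively searching are outside the labor force — including those who want a job but have given up searching).
Civilian working-age population = 203.53 + 121.82 = 325.35 million.
Unemployment rate = 13.25 / 203.53 = 6.51%.
Labor force participation rate = 203.53 / 325.35 = 62.56%.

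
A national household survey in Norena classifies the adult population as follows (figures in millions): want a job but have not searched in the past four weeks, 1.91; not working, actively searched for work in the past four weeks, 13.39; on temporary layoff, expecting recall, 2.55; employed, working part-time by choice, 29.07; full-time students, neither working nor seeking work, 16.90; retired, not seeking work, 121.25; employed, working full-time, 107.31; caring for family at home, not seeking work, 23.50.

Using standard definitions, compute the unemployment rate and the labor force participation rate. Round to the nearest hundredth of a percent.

Employed = 29.07 + 107.31 = 136.38 million.
Unemployed = 13.39 + 2.55 = 15.94 million (jobless and actively searching, or on temporary layoff).
Labor force = 136.38 + 15.94 = 152.32 million.
Not in labor force = 1.91 + 16.90 + 121.25 + 23.50 = 163.56 million (those not working and not actively searching are outside the labor force — including those who want a job but have given up searching).
Civilian working-age population = 152.32 + 163.56 = 315.88 million.
Unemployment rate = 15.94 / 152.32 = 10.46%.
Labor force participation rate = 152.32 / 315.88 = 48.22%.

Unemployment rate ≈ 10.46%; labor force participation rate ≈ 48.22%.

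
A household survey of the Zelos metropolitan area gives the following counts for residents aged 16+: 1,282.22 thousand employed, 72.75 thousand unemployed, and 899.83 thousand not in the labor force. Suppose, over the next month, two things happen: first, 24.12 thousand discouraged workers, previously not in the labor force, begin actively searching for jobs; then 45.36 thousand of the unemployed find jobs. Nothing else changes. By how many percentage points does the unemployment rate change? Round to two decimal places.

The unemployment rate changes by −1.63 percentage points.

Initially, labor force = 1,282.22 + 72.75 = 1,354.97 thousand, so u = 72.75/1,354.97 = 5.37%.
After the first change, unemployed and labor force both rise by 24.12 → E = 1,282.22, U = 96.87, labor force = 1,379.09 thousand.
After the second change, unemployed falls and employed rises by 45.36; labor force unchanged → E = 1,327.58, U = 51.51, labor force = 1,379.09 thousand.
New unemployment rate = 51.51 / 1,379.09 = 3.74%.
Change = 3.74% − 5.37% = −1.63 percentage points.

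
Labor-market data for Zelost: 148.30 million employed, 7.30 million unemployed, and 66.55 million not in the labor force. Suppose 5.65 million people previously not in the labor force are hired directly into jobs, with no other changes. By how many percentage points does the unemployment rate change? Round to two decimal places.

Initially, labor force = 148.30 + 7.30 = 155.60 million, so u = 7.30/155.60 = 4.69%.
After the change, employed and labor force both rise by 5.65; unemployed unchanged → E = 153.95, U = 7.30, labor force = 161.25 million.
New unemployment rate = 7.30 / 161.25 = 4.53%.
Change = 4.53% − 4.69% = −0.16 percentage points.

The unemployment rate changes by −0.16 percentage points.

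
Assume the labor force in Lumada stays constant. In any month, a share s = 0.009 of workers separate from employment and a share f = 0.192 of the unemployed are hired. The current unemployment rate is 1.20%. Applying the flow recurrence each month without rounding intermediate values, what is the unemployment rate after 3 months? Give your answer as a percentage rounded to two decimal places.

With a fixed labor force, u_{t+1} = u_t + s·(1−u_t) − f·u_t = u_t·(1−s−f) + s.
Here 1−s−f = 0.799 and s = 0.009.
u_1 = 0.012000 × 0.799 + 0.009 = 0.018588.
u_2 = 0.018588 × 0.799 + 0.009 = 0.023852.
u_3 = 0.023852 × 0.799 + 0.009 = 0.028058.

Unemployment rate after three months ≈ 2.81%.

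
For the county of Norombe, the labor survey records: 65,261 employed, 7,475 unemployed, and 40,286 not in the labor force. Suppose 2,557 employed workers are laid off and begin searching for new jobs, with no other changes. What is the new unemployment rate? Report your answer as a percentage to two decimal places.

New unemployment rate ≈ 13.79%.

Initially, labor force = 65,261 + 7,475 = 72,736, so u = 7,475/72,736 = 10.28%.
After the change, employed falls and unemployed rises by 2,557; labor force unchanged → E = 62,704, U = 10,032, labor force = 72,736.
New unemployment rate = 10,032 / 72,736 = 13.79%.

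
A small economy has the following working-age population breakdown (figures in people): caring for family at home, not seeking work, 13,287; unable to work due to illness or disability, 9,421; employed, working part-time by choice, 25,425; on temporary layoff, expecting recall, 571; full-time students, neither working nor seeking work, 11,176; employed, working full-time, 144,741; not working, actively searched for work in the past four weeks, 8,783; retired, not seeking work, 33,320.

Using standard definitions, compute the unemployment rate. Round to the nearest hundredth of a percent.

Unemployment rate ≈ 5.21%.

Employed = 25,425 + 144,741 = 170,166.
Unemployed = 571 + 8,783 = 9,354 (jobless and actively searching, or on temporary layoff).
Labor force = 170,166 + 9,354 = 179,520.
Unemployment rate = 9,354 / 179,520 = 5.21%.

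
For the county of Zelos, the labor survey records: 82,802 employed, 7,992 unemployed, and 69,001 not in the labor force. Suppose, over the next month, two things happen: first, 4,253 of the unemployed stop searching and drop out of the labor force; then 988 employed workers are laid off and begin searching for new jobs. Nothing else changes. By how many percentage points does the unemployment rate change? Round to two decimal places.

The unemployment rate changes by −3.34 percentage points.

Initially, labor force = 82,802 + 7,992 = 90,794, so u = 7,992/90,794 = 8.80%.
After the first change, unemployed and labor force both fall by 4,253 → E = 82,802, U = 3,739, labor force = 86,541.
After the second change, employed falls and unemployed rises by 988; labor force unchanged → E = 81,814, U = 4,727, labor force = 86,541.
New unemployment rate = 4,727 / 86,541 = 5.46%.
Change = 5.46% − 8.80% = −3.34 percentage points.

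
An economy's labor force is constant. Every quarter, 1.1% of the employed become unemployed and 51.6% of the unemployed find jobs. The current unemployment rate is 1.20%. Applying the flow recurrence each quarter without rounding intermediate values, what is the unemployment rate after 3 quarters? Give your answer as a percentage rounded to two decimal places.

With a fixed labor force, u_{t+1} = u_t + s·(1−u_t) − f·u_t = u_t·(1−s−f) + s.
Here 1−s−f = 0.473 and s = 0.011.
u_1 = 0.012000 × 0.473 + 0.011 = 0.016676.
u_2 = 0.016676 × 0.473 + 0.011 = 0.018888.
u_3 = 0.018888 × 0.473 + 0.011 = 0.019934.

Unemployment rate after three quarters ≈ 1.99%.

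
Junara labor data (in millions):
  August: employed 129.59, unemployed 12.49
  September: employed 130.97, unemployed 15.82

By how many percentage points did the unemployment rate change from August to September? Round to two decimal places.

The unemployment rate changed by +1.99 percentage points.

August: labor force = 129.59 + 12.49 = 142.08; u = 12.49/142.08 = 8.79%.
September: labor force = 130.97 + 15.82 = 146.79; u = 15.82/146.79 = 10.78%.
Change = 10.78% − 8.79% = +1.99 pp.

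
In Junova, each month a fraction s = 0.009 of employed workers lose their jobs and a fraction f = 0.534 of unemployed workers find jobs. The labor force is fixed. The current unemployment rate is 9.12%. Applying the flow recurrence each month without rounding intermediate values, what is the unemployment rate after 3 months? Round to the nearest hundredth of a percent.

Unemployment rate after three months ≈ 2.37%.

With a fixed labor force, u_{t+1} = u_t + s·(1−u_t) − f·u_t = u_t·(1−s−f) + s.
Here 1−s−f = 0.457 and s = 0.009.
u_1 = 0.091200 × 0.457 + 0.009 = 0.050678.
u_2 = 0.050678 × 0.457 + 0.009 = 0.032160.
u_3 = 0.032160 × 0.457 + 0.009 = 0.023697.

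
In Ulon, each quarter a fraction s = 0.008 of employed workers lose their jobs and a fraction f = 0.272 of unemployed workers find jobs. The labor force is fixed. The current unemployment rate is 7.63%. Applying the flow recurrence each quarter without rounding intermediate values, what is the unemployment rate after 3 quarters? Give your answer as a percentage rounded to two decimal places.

With a fixed labor force, u_{t+1} = u_t + s·(1−u_t) − f·u_t = u_t·(1−s−f) + s.
Here 1−s−f = 0.720 and s = 0.008.
u_1 = 0.076300 × 0.720 + 0.008 = 0.062936.
u_2 = 0.062936 × 0.720 + 0.008 = 0.053314.
u_3 = 0.053314 × 0.720 + 0.008 = 0.046386.

Unemployment rate after three quarters ≈ 4.64%.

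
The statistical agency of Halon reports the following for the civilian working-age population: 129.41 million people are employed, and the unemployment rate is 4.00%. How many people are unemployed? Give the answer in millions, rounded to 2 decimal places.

About 5.39 million are unemployed.

Let U be the number unemployed. The labor force is E + U, and U/(E+U) = 0.0400.
So U = 0.0400 × 129.41 / (1 − 0.0400) = 5.1764 / 0.9600 ≈ 5.39 million.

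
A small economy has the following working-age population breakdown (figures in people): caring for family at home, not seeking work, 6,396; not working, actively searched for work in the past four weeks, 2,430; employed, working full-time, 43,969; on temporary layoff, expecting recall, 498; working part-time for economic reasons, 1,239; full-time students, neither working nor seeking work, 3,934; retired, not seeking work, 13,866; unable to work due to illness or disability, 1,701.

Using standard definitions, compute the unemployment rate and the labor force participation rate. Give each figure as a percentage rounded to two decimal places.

Employed = 43,969 + 1,239 = 45,208 (anyone who worked, including part-time for economic reasons, counts as employed).
Unemployed = 2,430 + 498 = 2,928 (jobless and actively searching, or on temporary layoff).
Labor force = 45,208 + 2,928 = 48,136.
Not in labor force = 6,396 + 3,934 + 13,866 + 1,701 = 25,897 (those not working and not actively searching are outside the labor force).
Civilian working-age population = 48,136 + 25,897 = 74,033.
Unemployment rate = 2,928 / 48,136 = 6.08%.
Labor force participation rate = 48,136 / 74,033 = 65.02%.

Unemployment rate ≈ 6.08%; labor force participation rate ≈ 65.02%.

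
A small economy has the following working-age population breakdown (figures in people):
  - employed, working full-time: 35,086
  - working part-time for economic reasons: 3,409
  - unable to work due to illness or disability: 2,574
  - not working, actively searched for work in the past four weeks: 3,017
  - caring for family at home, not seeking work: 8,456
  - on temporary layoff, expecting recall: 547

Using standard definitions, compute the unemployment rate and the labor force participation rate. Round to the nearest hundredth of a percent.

Unemployment rate ≈ 8.47%; labor force participation rate ≈ 79.22%.

Employed = 35,086 + 3,409 = 38,495 (anyone who worked, including part-time for economic reasons, counts as employed).
Unemployed = 3,017 + 547 = 3,564 (jobless and actively searching, or on temporary layoff).
Labor force = 38,495 + 3,564 = 42,059.
Not in labor force = 2,574 + 8,456 = 11,030 (those not working and not actively searching are outside the labor force).
Civilian working-age population = 42,059 + 11,030 = 53,089.
Unemployment rate = 3,564 / 42,059 = 8.47%.
Labor force participation rate = 42,059 / 53,089 = 79.22%.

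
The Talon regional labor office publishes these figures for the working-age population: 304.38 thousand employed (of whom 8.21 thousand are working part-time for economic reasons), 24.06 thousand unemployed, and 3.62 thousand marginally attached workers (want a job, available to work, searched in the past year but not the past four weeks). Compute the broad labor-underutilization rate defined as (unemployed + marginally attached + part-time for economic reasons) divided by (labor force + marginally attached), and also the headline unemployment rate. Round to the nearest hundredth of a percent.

Broad underutilization rate ≈ 10.81%; headline unemployment rate ≈ 7.33%.

Labor force = 304.38 + 24.06 = 328.44 thousand.
Numerator = 24.06 + 3.62 + 8.21 = 35.89 thousand.
Denominator = 328.44 + 3.62 = 332.06 thousand.
Broad rate = 35.89 / 332.06 = 10.81%.
Headline unemployment rate = 24.06 / 328.44 = 7.33%.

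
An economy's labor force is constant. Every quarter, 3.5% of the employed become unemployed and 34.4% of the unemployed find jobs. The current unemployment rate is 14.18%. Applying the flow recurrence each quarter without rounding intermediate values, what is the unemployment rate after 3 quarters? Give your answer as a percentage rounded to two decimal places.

Unemployment rate after three quarters ≈ 10.42%.

With a fixed labor force, u_{t+1} = u_t + s·(1−u_t) − f·u_t = u_t·(1−s−f) + s.
Here 1−s−f = 0.621 and s = 0.035.
u_1 = 0.141800 × 0.621 + 0.035 = 0.123058.
u_2 = 0.123058 × 0.621 + 0.035 = 0.111419.
u_3 = 0.111419 × 0.621 + 0.035 = 0.104191.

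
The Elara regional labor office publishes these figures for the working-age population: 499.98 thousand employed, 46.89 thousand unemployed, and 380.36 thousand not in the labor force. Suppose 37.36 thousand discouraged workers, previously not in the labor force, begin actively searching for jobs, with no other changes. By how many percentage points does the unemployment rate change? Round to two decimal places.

The unemployment rate changes by +5.85 percentage points.

Initially, labor force = 499.98 + 46.89 = 546.87 thousand, so u = 46.89/546.87 = 8.57%.
After the change, unemployed and labor force both rise by 37.36 → E = 499.98, U = 84.25, labor force = 584.23 thousand.
New unemployment rate = 84.25 / 584.23 = 14.42%.
Change = 14.42% − 8.57% = +5.85 percentage points.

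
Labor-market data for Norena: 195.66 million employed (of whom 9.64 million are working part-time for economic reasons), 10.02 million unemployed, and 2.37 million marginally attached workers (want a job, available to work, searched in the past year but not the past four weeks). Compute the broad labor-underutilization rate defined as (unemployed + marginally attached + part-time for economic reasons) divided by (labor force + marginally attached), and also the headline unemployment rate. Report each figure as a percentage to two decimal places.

Broad underutilization rate ≈ 10.59%; headline unemployment rate ≈ 4.87%.

Labor force = 195.66 + 10.02 = 205.68 million.
Numerator = 10.02 + 2.37 + 9.64 = 22.03 million.
Denominator = 205.68 + 2.37 = 208.05 million.
Broad rate = 22.03 / 208.05 = 10.59%.
Headline unemployment rate = 10.02 / 205.68 = 4.87%.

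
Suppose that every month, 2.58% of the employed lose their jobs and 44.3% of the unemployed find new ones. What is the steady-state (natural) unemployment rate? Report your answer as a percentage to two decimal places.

Steady-state unemployment rate ≈ 5.50%.

At steady state the flows balance: s·E = f·U, so U/(E+U) = s/(s+f).
u* = 2.58 / (2.58 + 44.3) = 2.58 / 46.88 = 5.50%.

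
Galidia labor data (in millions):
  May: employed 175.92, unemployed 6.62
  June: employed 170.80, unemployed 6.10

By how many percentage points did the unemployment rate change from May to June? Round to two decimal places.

The unemployment rate changed by −0.18 percentage points.

May: labor force = 175.92 + 6.62 = 182.54; u = 6.62/182.54 = 3.63%.
June: labor force = 170.80 + 6.10 = 176.90; u = 6.10/176.90 = 3.45%.
Change = 3.45% − 3.63% = −0.18 pp.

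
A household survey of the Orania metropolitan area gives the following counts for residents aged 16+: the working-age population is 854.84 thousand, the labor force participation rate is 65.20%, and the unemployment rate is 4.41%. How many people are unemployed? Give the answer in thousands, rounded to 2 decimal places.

Labor force = 0.6520 × 854.84 = 557.36 thousand.
Unemployed = 0.0441 × 557.36 ≈ 24.58 thousand.

About 24.58 thousand are unemployed.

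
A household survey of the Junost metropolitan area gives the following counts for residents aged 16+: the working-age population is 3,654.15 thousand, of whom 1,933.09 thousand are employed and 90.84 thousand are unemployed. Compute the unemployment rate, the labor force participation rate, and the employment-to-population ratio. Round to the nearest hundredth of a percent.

Unemployment rate ≈ 4.49%; labor force participation rate ≈ 55.39%; employment-population ratio ≈ 52.90%.

Labor force = employed + unemployed = 1,933.09 + 90.84 = 2,023.93 thousand.
Unemployment rate = 90.84 / 2,023.93 = 4.49%.
Labor force participation rate = 2,023.93 / 3,654.15 = 55.39%.
Employment-population ratio = 1,933.09 / 3,654.15 = 52.90%.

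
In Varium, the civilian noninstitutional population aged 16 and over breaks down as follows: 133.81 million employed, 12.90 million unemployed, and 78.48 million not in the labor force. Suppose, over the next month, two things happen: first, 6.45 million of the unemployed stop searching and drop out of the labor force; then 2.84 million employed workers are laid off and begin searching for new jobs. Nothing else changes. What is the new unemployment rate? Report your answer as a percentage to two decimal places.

Initially, labor force = 133.81 + 12.90 = 146.71 million, so u = 12.90/146.71 = 8.79%.
After the first change, unemployed and labor force both fall by 6.45 → E = 133.81, U = 6.45, labor force = 140.26 million.
After the second change, employed falls and unemployed rises by 2.84; labor force unchanged → E = 130.97, U = 9.29, labor force = 140.26 million.
New unemployment rate = 9.29 / 140.26 = 6.62%.

New unemployment rate ≈ 6.62%.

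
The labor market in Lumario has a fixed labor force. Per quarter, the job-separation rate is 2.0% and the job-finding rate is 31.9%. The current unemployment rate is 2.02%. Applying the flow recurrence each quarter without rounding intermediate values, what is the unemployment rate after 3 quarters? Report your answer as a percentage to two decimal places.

Unemployment rate after three quarters ≈ 4.78%.

With a fixed labor force, u_{t+1} = u_t + s·(1−u_t) − f·u_t = u_t·(1−s−f) + s.
Here 1−s−f = 0.661 and s = 0.020.
u_1 = 0.020200 × 0.661 + 0.020 = 0.033352.
u_2 = 0.033352 × 0.661 + 0.020 = 0.042046.
u_3 = 0.042046 × 0.661 + 0.020 = 0.047792.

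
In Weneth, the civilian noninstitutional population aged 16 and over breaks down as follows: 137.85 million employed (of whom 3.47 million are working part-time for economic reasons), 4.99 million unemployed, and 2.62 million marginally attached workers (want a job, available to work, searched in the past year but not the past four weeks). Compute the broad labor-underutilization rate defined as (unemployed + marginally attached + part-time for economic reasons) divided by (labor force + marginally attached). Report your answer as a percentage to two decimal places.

Labor force = 137.85 + 4.99 = 142.84 million.
Numerator = 4.99 + 2.62 + 3.47 = 11.08 million.
Denominator = 142.84 + 2.62 = 145.46 million.
Broad rate = 11.08 / 145.46 = 7.62%.

Broad underutilization rate ≈ 7.62%.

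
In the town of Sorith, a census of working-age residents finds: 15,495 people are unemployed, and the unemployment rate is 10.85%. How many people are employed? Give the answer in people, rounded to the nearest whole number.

Labor force = U / u = 15,495 / 0.1085 ≈ 142,811.
Employed = labor force − unemployed = 142,811 − 15,495 = 127,316.

About 127,316 are employed.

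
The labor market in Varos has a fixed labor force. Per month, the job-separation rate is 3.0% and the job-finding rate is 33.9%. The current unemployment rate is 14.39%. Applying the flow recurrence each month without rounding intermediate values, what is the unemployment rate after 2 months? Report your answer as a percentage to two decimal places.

With a fixed labor force, u_{t+1} = u_t + s·(1−u_t) − f·u_t = u_t·(1−s−f) + s.
Here 1−s−f = 0.631 and s = 0.030.
u_1 = 0.143900 × 0.631 + 0.030 = 0.120801.
u_2 = 0.120801 × 0.631 + 0.030 = 0.106225.

Unemployment rate after two months ≈ 10.62%.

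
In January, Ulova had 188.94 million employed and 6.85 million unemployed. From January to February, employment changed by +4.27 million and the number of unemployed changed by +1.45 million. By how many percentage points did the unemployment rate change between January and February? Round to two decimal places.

January: labor force = 188.94 + 6.85 = 195.79; u = 6.85/195.79 = 3.50%.
February: labor force = 193.21 + 8.30 = 201.51; u = 8.30/201.51 = 4.12%.
Change = 4.12% − 3.50% = +0.62 pp.

The unemployment rate changed by +0.62 percentage points.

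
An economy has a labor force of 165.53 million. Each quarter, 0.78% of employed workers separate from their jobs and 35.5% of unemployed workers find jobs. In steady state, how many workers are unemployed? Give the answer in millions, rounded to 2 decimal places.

About 3.56 million are unemployed in steady state.

Steady-state unemployment rate u* = s/(s+f) = 0.78/(0.78+35.5) = 0.021499.
Unemployed = u* × labor force = 0.021499 × 165.53 ≈ 3.56 million.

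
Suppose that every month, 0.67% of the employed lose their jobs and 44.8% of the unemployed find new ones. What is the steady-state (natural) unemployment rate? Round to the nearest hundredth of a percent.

At steady state the flows balance: s·E = f·U, so U/(E+U) = s/(s+f).
u* = 0.67 / (0.67 + 44.8) = 0.67 / 45.47 = 1.47%.

Steady-state unemployment rate ≈ 1.47%.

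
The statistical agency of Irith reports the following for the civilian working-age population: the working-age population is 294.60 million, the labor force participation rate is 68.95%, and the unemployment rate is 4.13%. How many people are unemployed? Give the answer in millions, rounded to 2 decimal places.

About 8.39 million are unemployed.

Labor force = 0.6895 × 294.60 = 203.13 million.
Unemployed = 0.0413 × 203.13 ≈ 8.39 million.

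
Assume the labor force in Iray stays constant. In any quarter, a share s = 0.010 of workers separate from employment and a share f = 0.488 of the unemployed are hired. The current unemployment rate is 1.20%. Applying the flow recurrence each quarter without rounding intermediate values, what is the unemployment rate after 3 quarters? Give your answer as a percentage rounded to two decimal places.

Unemployment rate after three quarters ≈ 1.91%.

With a fixed labor force, u_{t+1} = u_t + s·(1−u_t) − f·u_t = u_t·(1−s−f) + s.
Here 1−s−f = 0.502 and s = 0.010.
u_1 = 0.012000 × 0.502 + 0.010 = 0.016024.
u_2 = 0.016024 × 0.502 + 0.010 = 0.018044.
u_3 = 0.018044 × 0.502 + 0.010 = 0.019058.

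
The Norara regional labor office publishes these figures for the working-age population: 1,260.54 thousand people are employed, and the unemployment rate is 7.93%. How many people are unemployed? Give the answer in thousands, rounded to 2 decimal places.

Let U be the number unemployed. The labor force is E + U, and U/(E+U) = 0.0793.
So U = 0.0793 × 1,260.54 / (1 − 0.0793) = 99.9608 / 0.9207 ≈ 108.57 thousand.

About 108.57 thousand are unemployed.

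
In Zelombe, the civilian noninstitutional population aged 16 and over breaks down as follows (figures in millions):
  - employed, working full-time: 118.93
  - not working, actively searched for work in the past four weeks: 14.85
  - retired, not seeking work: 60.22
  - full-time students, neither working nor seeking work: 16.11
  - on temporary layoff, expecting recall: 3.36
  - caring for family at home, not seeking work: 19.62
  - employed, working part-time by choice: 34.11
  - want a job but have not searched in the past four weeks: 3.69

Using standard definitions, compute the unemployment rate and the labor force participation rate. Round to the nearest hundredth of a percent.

Employed = 118.93 + 34.11 = 153.04 million.
Unemployed = 14.85 + 3.36 = 18.21 million (jobless and actively searching, or on temporary layoff).
Labor force = 153.04 + 18.21 = 171.25 million.
Not in labor force = 60.22 + 16.11 + 19.62 + 3.69 = 99.64 million (those not working and not actively searching are outside the labor force — including those who want a job but have given up searching).
Civilian working-age population = 171.25 + 99.64 = 270.89 million.
Unemployment rate = 18.21 / 171.25 = 10.63%.
Labor force participation rate = 171.25 / 270.89 = 63.22%.

Unemployment rate ≈ 10.63%; labor force participation rate ≈ 63.22%.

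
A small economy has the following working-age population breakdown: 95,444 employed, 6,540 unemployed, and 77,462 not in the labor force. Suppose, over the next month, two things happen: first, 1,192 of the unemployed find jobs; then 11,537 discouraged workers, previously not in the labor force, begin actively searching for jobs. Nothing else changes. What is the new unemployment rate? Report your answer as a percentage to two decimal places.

New unemployment rate ≈ 14.87%.

Initially, labor force = 95,444 + 6,540 = 101,984, so u = 6,540/101,984 = 6.41%.
After the first change, unemployed falls and employed rises by 1,192; labor force unchanged → E = 96,636, U = 5,348, labor force = 101,984.
After the second change, unemployed and labor force both rise by 11,537 → E = 96,636, U = 16,885, labor force = 113,521.
New unemployment rate = 16,885 / 113,521 = 14.87%.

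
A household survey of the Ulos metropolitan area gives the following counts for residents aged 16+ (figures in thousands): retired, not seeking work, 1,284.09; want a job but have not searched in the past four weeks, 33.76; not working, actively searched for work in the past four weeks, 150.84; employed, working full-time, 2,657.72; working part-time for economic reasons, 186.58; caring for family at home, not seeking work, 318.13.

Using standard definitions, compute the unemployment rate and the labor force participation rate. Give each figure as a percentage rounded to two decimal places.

Employed = 2,657.72 + 186.58 = 2,844.30 thousand (anyone who worked, including part-time for economic reasons, counts as employed).
Unemployed = 150.84 thousand.
Labor force = 2,844.30 + 150.84 = 2,995.14 thousand.
Not in labor force = 1,284.09 + 33.76 + 318.13 = 1,635.98 thousand (those not working and not actively searching are outside the labor force — including those who want a job but have given up searching).
Civilian working-age population = 2,995.14 + 1,635.98 = 4,631.12 thousand.
Unemployment rate = 150.84 / 2,995.14 = 5.04%.
Labor force participation rate = 2,995.14 / 4,631.12 = 64.67%.

Unemployment rate ≈ 5.04%; labor force participation rate ≈ 64.67%.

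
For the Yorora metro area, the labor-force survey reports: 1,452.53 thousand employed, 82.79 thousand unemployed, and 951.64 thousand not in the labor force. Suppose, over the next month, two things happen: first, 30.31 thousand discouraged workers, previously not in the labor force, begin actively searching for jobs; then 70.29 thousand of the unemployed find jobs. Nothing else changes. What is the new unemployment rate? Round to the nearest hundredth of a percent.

Initially, labor force = 1,452.53 + 82.79 = 1,535.32 thousand, so u = 82.79/1,535.32 = 5.39%.
After the first change, unemployed and labor force both rise by 30.31 → E = 1,452.53, U = 113.10, labor force = 1,565.63 thousand.
After the second change, unemployed falls and employed rises by 70.29; labor force unchanged → E = 1,522.82, U = 42.81, labor force = 1,565.63 thousand.
New unemployment rate = 42.81 / 1,565.63 = 2.73%.

New unemployment rate ≈ 2.73%.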